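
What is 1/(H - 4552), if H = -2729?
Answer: -1/7281 ≈ -0.00013734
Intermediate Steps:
1/(H - 4552) = 1/(-2729 - 4552) = 1/(-7281) = -1/7281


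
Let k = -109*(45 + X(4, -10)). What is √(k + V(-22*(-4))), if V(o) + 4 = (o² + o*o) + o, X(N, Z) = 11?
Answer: 6*√263 ≈ 97.304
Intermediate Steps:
V(o) = -4 + o + 2*o² (V(o) = -4 + ((o² + o*o) + o) = -4 + ((o² + o²) + o) = -4 + (2*o² + o) = -4 + (o + 2*o²) = -4 + o + 2*o²)
k = -6104 (k = -109*(45 + 11) = -109*56 = -6104)
√(k + V(-22*(-4))) = √(-6104 + (-4 - 22*(-4) + 2*(-22*(-4))²)) = √(-6104 + (-4 + 88 + 2*88²)) = √(-6104 + (-4 + 88 + 2*7744)) = √(-6104 + (-4 + 88 + 15488)) = √(-6104 + 15572) = √9468 = 6*√263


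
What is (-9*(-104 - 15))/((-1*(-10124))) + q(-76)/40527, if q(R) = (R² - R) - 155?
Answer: 3743735/15196124 ≈ 0.24636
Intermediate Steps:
q(R) = -155 + R² - R
(-9*(-104 - 15))/((-1*(-10124))) + q(-76)/40527 = (-9*(-104 - 15))/((-1*(-10124))) + (-155 + (-76)² - 1*(-76))/40527 = -9*(-119)/10124 + (-155 + 5776 + 76)*(1/40527) = 1071*(1/10124) + 5697*(1/40527) = 1071/10124 + 211/1501 = 3743735/15196124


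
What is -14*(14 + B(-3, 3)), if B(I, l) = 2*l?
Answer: -280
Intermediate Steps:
-14*(14 + B(-3, 3)) = -14*(14 + 2*3) = -14*(14 + 6) = -14*20 = -280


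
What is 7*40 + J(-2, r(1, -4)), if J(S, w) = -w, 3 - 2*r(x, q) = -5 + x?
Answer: 553/2 ≈ 276.50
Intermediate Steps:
r(x, q) = 4 - x/2 (r(x, q) = 3/2 - (-5 + x)/2 = 3/2 + (5/2 - x/2) = 4 - x/2)
7*40 + J(-2, r(1, -4)) = 7*40 - (4 - ½*1) = 280 - (4 - ½) = 280 - 1*7/2 = 280 - 7/2 = 553/2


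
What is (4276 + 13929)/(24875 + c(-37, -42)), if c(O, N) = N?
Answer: 18205/24833 ≈ 0.73310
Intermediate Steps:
(4276 + 13929)/(24875 + c(-37, -42)) = (4276 + 13929)/(24875 - 42) = 18205/24833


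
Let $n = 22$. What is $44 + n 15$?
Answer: $374$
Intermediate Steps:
$44 + n 15 = 44 + 22 \cdot 15 = 44 + 330 = 374$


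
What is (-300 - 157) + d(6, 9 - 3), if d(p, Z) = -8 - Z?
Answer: -471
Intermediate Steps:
(-300 - 157) + d(6, 9 - 3) = (-300 - 157) + (-8 - (9 - 3)) = -457 + (-8 - 1*6) = -457 + (-8 - 6) = -457 - 14 = -471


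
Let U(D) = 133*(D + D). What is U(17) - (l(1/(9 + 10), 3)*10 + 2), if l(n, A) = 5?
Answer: 4470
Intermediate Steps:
U(D) = 266*D (U(D) = 133*(2*D) = 266*D)
U(17) - (l(1/(9 + 10), 3)*10 + 2) = 266*17 - (5*10 + 2) = 4522 - (50 + 2) = 4522 - 1*52 = 4522 - 52 = 4470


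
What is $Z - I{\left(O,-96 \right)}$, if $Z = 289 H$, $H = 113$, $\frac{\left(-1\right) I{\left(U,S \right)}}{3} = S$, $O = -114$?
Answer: $32369$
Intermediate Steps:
$I{\left(U,S \right)} = - 3 S$
$Z = 32657$ ($Z = 289 \cdot 113 = 32657$)
$Z - I{\left(O,-96 \right)} = 32657 - \left(-3\right) \left(-96\right) = 32657 - 288 = 32369$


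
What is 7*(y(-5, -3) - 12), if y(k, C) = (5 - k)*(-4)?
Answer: -364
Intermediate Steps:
y(k, C) = -20 + 4*k
7*(y(-5, -3) - 12) = 7*((-20 + 4*(-5)) - 12) = 7*((-20 - 20) - 12) = 7*(-40 - 12) = 7*(-52) = -364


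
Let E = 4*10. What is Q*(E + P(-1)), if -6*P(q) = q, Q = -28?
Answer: -3374/3 ≈ -1124.7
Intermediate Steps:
P(q) = -q/6
E = 40
Q*(E + P(-1)) = -28*(40 - ⅙*(-1)) = -28*(40 + ⅙) = -28*241/6 = -3374/3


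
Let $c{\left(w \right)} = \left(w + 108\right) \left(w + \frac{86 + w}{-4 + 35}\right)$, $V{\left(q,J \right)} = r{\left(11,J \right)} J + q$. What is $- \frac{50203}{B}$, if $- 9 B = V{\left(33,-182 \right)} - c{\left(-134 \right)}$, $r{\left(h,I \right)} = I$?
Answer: $\frac{4668879}{306205} \approx 15.248$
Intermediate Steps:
$V{\left(q,J \right)} = q + J^{2}$ ($V{\left(q,J \right)} = J J + q = J^{2} + q = q + J^{2}$)
$c{\left(w \right)} = \left(108 + w\right) \left(\frac{86}{31} + \frac{32 w}{31}\right)$ ($c{\left(w \right)} = \left(108 + w\right) \left(w + \frac{86 + w}{31}\right) = \left(108 + w\right) \left(w + \left(86 + w\right) \frac{1}{31}\right) = \left(108 + w\right) \left(w + \left(\frac{86}{31} + \frac{w}{31}\right)\right) = \left(108 + w\right) \left(\frac{86}{31} + \frac{32 w}{31}\right)$)
$B = - \frac{306205}{93}$ ($B = - \frac{\left(33 + \left(-182\right)^{2}\right) - \left(\frac{9288}{31} + \frac{32 \left(-134\right)^{2}}{31} + \frac{3542}{31} \left(-134\right)\right)}{9} = - \frac{\left(33 + 33124\right) - \left(\frac{9288}{31} + \frac{32}{31} \cdot 17956 - \frac{474628}{31}\right)}{9} = - \frac{33157 - \left(\frac{9288}{31} + \frac{574592}{31} - \frac{474628}{31}\right)}{9} = - \frac{33157 - \frac{109252}{31}}{9} = \left(- \frac{1}{9}\right) \frac{918615}{31} = - \frac{306205}{93} \approx -3292.5$)
$- \frac{50203}{B} = - \frac{50203}{- \frac{306205}{93}} = \left(-50203\right) \left(- \frac{93}{306205}\right) = \frac{4668879}{306205}$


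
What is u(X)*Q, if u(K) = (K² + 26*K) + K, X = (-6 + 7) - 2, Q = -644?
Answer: 16744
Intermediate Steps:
X = -1 (X = 1 - 2 = -1)
u(K) = K² + 27*K
u(X)*Q = -(27 - 1)*(-644) = -1*26*(-644) = -26*(-644) = 16744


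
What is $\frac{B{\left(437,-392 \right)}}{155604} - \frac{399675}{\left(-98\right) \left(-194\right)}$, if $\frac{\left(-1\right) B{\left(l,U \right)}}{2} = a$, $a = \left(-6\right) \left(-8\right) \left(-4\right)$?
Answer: $- \frac{5181977341}{246528604} \approx -21.02$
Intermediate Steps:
$a = -192$ ($a = 48 \left(-4\right) = -192$)
$B{\left(l,U \right)} = 384$ ($B{\left(l,U \right)} = \left(-2\right) \left(-192\right) = 384$)
$\frac{B{\left(437,-392 \right)}}{155604} - \frac{399675}{\left(-98\right) \left(-194\right)} = \frac{384}{155604} - \frac{399675}{\left(-98\right) \left(-194\right)} = 384 \cdot \frac{1}{155604} - \frac{399675}{19012} = \frac{32}{12967} - \frac{399675}{19012} = - \frac{5181977341}{246528604}$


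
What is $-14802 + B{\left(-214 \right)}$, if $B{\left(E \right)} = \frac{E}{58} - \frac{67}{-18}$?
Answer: $- \frac{7726627}{522} \approx -14802.0$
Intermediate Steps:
$B{\left(E \right)} = \frac{67}{18} + \frac{E}{58}$ ($B{\left(E \right)} = E \frac{1}{58} - - \frac{67}{18} = \frac{E}{58} + \frac{67}{18} = \frac{67}{18} + \frac{E}{58}$)
$-14802 + B{\left(-214 \right)} = -14802 + \left(\frac{67}{18} + \frac{1}{58} \left(-214\right)\right) = -14802 + \left(\frac{67}{18} - \frac{107}{29}\right) = -14802 + \frac{17}{522} = - \frac{7726627}{522}$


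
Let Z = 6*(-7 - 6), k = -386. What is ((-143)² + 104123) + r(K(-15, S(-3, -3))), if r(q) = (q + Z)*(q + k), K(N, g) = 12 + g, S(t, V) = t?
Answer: 150585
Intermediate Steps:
Z = -78 (Z = 6*(-13) = -78)
r(q) = (-386 + q)*(-78 + q) (r(q) = (q - 78)*(q - 386) = (-78 + q)*(-386 + q) = (-386 + q)*(-78 + q))
((-143)² + 104123) + r(K(-15, S(-3, -3))) = ((-143)² + 104123) + (30108 + (12 - 3)² - 464*(12 - 3)) = (20449 + 104123) + (30108 + 9² - 464*9) = 124572 + (30108 + 81 - 4176) = 124572 + 26013 = 150585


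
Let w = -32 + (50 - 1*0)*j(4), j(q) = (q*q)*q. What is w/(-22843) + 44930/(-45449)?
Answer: -1170318422/1038191507 ≈ -1.1273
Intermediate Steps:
j(q) = q**3 (j(q) = q**2*q = q**3)
w = 3168 (w = -32 + (50 - 1*0)*4**3 = -32 + (50 + 0)*64 = -32 + 50*64 = -32 + 3200 = 3168)
w/(-22843) + 44930/(-45449) = 3168/(-22843) + 44930/(-45449) = 3168*(-1/22843) + 44930*(-1/45449) = -3168/22843 - 44930/45449 = -1170318422/1038191507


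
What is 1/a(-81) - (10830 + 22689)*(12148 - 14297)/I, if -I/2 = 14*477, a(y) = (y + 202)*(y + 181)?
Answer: -2594021404/480975 ≈ -5393.3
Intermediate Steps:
a(y) = (181 + y)*(202 + y) (a(y) = (202 + y)*(181 + y) = (181 + y)*(202 + y))
I = -13356 (I = -28*477 = -2*6678 = -13356)
1/a(-81) - (10830 + 22689)*(12148 - 14297)/I = 1/(36562 + (-81)**2 + 383*(-81)) - (10830 + 22689)*(12148 - 14297)/(-13356) = 1/(36562 + 6561 - 31023) - 33519*(-2149)*(-1)/13356 = 1/12100 - (-72032331)*(-1)/13356 = 1/12100 - 1*3430111/636 = 1/12100 - 3430111/636 = -2594021404/480975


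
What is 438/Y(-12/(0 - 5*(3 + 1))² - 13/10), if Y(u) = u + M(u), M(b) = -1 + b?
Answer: -7300/61 ≈ -119.67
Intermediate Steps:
Y(u) = -1 + 2*u (Y(u) = u + (-1 + u) = -1 + 2*u)
438/Y(-12/(0 - 5*(3 + 1))² - 13/10) = 438/(-1 + 2*(-12/(0 - 5*(3 + 1))² - 13/10)) = 438/(-1 + 2*(-12/(0 - 5*4)² - 13*⅒)) = 438/(-1 + 2*(-12/(0 - 20)² - 13/10)) = 438/(-1 + 2*(-12/((-20)²) - 13/10)) = 438/(-1 + 2*(-12/400 - 13/10)) = 438/(-1 + 2*(-12*1/400 - 13/10)) = 438/(-1 + 2*(-3/100 - 13/10)) = 438/(-1 + 2*(-133/100)) = 438/(-1 - 133/50) = 438/(-183/50) = 438*(-50/183) = -7300/61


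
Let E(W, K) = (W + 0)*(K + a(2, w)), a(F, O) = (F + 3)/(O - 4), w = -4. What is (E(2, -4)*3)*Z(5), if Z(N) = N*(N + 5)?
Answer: -2775/2 ≈ -1387.5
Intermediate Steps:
a(F, O) = (3 + F)/(-4 + O)
E(W, K) = W*(-5/8 + K) (E(W, K) = (W + 0)*(K + (3 + 2)/(-4 - 4)) = W*(K + 5/(-8)) = W*(K - ⅛*5) = W*(K - 5/8) = W*(-5/8 + K))
Z(N) = N*(5 + N)
(E(2, -4)*3)*Z(5) = (((⅛)*2*(-5 + 8*(-4)))*3)*(5*(5 + 5)) = (((⅛)*2*(-5 - 32))*3)*(5*10) = (((⅛)*2*(-37))*3)*50 = -37/4*3*50 = -111/4*50 = -2775/2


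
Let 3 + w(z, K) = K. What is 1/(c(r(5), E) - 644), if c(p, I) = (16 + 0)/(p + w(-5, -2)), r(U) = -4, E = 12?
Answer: -9/5812 ≈ -0.0015485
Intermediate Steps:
w(z, K) = -3 + K
c(p, I) = 16/(-5 + p) (c(p, I) = (16 + 0)/(p + (-3 - 2)) = 16/(p - 5) = 16/(-5 + p))
1/(c(r(5), E) - 644) = 1/(16/(-5 - 4) - 644) = 1/(16/(-9) - 644) = 1/(16*(-⅑) - 644) = 1/(-16/9 - 644) = 1/(-5812/9) = -9/5812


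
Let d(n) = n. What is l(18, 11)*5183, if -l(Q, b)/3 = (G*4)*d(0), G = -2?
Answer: 0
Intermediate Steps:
l(Q, b) = 0 (l(Q, b) = -3*(-2*4)*0 = -(-24)*0 = -3*0 = 0)
l(18, 11)*5183 = 0*5183 = 0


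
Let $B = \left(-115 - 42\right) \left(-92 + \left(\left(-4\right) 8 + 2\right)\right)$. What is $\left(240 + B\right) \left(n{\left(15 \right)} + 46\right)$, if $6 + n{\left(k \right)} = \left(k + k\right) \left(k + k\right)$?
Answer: $18230360$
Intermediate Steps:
$n{\left(k \right)} = -6 + 4 k^{2}$ ($n{\left(k \right)} = -6 + \left(k + k\right) \left(k + k\right) = -6 + 2 k 2 k = -6 + 4 k^{2}$)
$B = 19154$ ($B = - 157 \left(-92 + \left(-32 + 2\right)\right) = - 157 \left(-92 - 30\right) = \left(-157\right) \left(-122\right) = 19154$)
$\left(240 + B\right) \left(n{\left(15 \right)} + 46\right) = \left(240 + 19154\right) \left(\left(-6 + 4 \cdot 15^{2}\right) + 46\right) = 19394 \left(\left(-6 + 4 \cdot 225\right) + 46\right) = 19394 \left(\left(-6 + 900\right) + 46\right) = 19394 \left(894 + 46\right) = 19394 \cdot 940 = 18230360$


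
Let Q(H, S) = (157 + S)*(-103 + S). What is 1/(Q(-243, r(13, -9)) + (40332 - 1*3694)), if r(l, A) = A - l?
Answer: 1/19763 ≈ 5.0600e-5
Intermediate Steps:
Q(H, S) = (-103 + S)*(157 + S)
1/(Q(-243, r(13, -9)) + (40332 - 1*3694)) = 1/((-16171 + (-9 - 1*13)**2 + 54*(-9 - 1*13)) + (40332 - 1*3694)) = 1/((-16171 + (-9 - 13)**2 + 54*(-9 - 13)) + (40332 - 3694)) = 1/((-16171 + (-22)**2 + 54*(-22)) + 36638) = 1/((-16171 + 484 - 1188) + 36638) = 1/(-16875 + 36638) = 1/19763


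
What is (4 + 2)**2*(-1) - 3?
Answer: -39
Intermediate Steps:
(4 + 2)**2*(-1) - 3 = 6**2*(-1) - 3 = 36*(-1) - 3 = -36 - 3 = -39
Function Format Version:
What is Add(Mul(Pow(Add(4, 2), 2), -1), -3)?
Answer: -39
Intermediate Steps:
Add(Mul(Pow(Add(4, 2), 2), -1), -3) = Add(Mul(Pow(6, 2), -1), -3) = Add(Mul(36, -1), -3) = Add(-36, -3) = -39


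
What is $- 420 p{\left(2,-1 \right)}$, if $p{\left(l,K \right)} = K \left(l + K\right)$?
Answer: $420$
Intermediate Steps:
$p{\left(l,K \right)} = K \left(K + l\right)$
$- 420 p{\left(2,-1 \right)} = - 420 \left(- (-1 + 2)\right) = - 420 \left(\left(-1\right) 1\right) = \left(-420\right) \left(-1\right) = 420$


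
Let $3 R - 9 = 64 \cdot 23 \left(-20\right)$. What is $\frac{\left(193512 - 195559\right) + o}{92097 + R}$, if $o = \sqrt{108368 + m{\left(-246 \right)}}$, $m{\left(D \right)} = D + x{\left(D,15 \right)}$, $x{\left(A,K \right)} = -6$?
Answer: $- \frac{6141}{246860} + \frac{3 \sqrt{27029}}{123430} \approx -0.020881$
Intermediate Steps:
$R = - \frac{29431}{3}$ ($R = 3 + \frac{64 \cdot 23 \left(-20\right)}{3} = 3 + \frac{1472 \left(-20\right)}{3} = 3 + \frac{1}{3} \left(-29440\right) = 3 - \frac{29440}{3} = - \frac{29431}{3} \approx -9810.3$)
$m{\left(D \right)} = -6 + D$ ($m{\left(D \right)} = D - 6 = -6 + D$)
$o = 2 \sqrt{27029}$ ($o = \sqrt{108368 - 252} = \sqrt{108116} = 2 \sqrt{27029} \approx 328.81$)
$\frac{\left(193512 - 195559\right) + o}{92097 + R} = \frac{\left(193512 - 195559\right) + 2 \sqrt{27029}}{92097 - \frac{29431}{3}} = \frac{-2047 + 2 \sqrt{27029}}{\frac{246860}{3}} = \left(-2047 + 2 \sqrt{27029}\right) \frac{3}{246860} = - \frac{6141}{246860} + \frac{3 \sqrt{27029}}{123430}$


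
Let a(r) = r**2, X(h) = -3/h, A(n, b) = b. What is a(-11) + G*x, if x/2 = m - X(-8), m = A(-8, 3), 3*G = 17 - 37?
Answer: 86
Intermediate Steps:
G = -20/3 (G = (17 - 37)/3 = (1/3)*(-20) = -20/3 ≈ -6.6667)
m = 3
x = 21/4 (x = 2*(3 - (-3)/(-8)) = 2*(3 - (-3)*(-1)/8) = 2*(3 - 1*3/8) = 2*(3 - 3/8) = 2*(21/8) = 21/4 ≈ 5.2500)
a(-11) + G*x = (-11)**2 - 20/3*21/4 = 121 - 35 = 86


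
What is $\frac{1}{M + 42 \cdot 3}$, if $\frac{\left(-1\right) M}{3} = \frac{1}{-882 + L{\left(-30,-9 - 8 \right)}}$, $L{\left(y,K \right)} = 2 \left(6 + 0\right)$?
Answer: $\frac{290}{36541} \approx 0.0079363$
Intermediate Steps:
$L{\left(y,K \right)} = 12$ ($L{\left(y,K \right)} = 2 \cdot 6 = 12$)
$M = \frac{1}{290}$ ($M = - \frac{3}{-882 + 12} = - \frac{3}{-870} = \left(-3\right) \left(- \frac{1}{870}\right) = \frac{1}{290} \approx 0.0034483$)
$\frac{1}{M + 42 \cdot 3} = \frac{1}{\frac{1}{290} + 42 \cdot 3} = \frac{1}{\frac{1}{290} + 126} = \frac{1}{\frac{36541}{290}} = \frac{290}{36541}$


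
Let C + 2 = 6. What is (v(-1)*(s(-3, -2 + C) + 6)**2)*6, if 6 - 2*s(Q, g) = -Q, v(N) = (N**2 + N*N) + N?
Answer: 675/2 ≈ 337.50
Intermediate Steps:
C = 4 (C = -2 + 6 = 4)
v(N) = N + 2*N**2 (v(N) = (N**2 + N**2) + N = 2*N**2 + N = N + 2*N**2)
s(Q, g) = 3 + Q/2 (s(Q, g) = 3 - (-1)*Q/2 = 3 + Q/2)
(v(-1)*(s(-3, -2 + C) + 6)**2)*6 = ((-(1 + 2*(-1)))*((3 + (1/2)*(-3)) + 6)**2)*6 = ((-(1 - 2))*((3 - 3/2) + 6)**2)*6 = ((-1*(-1))*(3/2 + 6)**2)*6 = (1*(15/2)**2)*6 = (1*(225/4))*6 = (225/4)*6 = 675/2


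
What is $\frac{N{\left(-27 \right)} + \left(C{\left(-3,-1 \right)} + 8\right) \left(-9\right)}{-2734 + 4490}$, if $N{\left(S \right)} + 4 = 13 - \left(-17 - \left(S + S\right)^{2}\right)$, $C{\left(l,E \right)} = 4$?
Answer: $\frac{1417}{878} \approx 1.6139$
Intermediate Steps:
$N{\left(S \right)} = 26 + 4 S^{2}$ ($N{\left(S \right)} = -4 - \left(-30 - \left(S + S\right)^{2}\right) = -4 - \left(-30 - 4 S^{2}\right) = -4 + \left(13 + \left(17 + 4 S^{2}\right)\right) = -4 + \left(30 + 4 S^{2}\right) = 26 + 4 S^{2}$)
$\frac{N{\left(-27 \right)} + \left(C{\left(-3,-1 \right)} + 8\right) \left(-9\right)}{-2734 + 4490} = \frac{\left(26 + 4 \left(-27\right)^{2}\right) + \left(4 + 8\right) \left(-9\right)}{-2734 + 4490} = \frac{\left(26 + 4 \cdot 729\right) + 12 \left(-9\right)}{1756} = \left(\left(26 + 2916\right) - 108\right) \frac{1}{1756} = \left(2942 - 108\right) \frac{1}{1756} = 2834 \cdot \frac{1}{1756} = \frac{1417}{878}$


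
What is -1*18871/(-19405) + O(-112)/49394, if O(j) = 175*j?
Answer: 275888087/479245285 ≈ 0.57567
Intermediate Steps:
-1*18871/(-19405) + O(-112)/49394 = -1*18871/(-19405) + (175*(-112))/49394 = -18871*(-1/19405) - 19600*1/49394 = 18871/19405 - 9800/24697 = 275888087/479245285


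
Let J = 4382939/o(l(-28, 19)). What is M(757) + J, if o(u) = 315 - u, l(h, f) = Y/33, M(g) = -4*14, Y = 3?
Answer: 48018345/3464 ≈ 13862.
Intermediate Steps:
M(g) = -56
l(h, f) = 1/11 (l(h, f) = 3/33 = 3*(1/33) = 1/11)
J = 48212329/3464 (J = 4382939/(315 - 1*1/11) = 4382939/(315 - 1/11) = 4382939/(3464/11) = 4382939*(11/3464) = 48212329/3464 ≈ 13918.)
M(757) + J = -56 + 48212329/3464 = 48018345/3464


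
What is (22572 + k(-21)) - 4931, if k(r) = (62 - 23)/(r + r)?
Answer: 246961/14 ≈ 17640.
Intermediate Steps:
k(r) = 39/(2*r) (k(r) = 39/((2*r)) = 39*(1/(2*r)) = 39/(2*r))
(22572 + k(-21)) - 4931 = (22572 + (39/2)/(-21)) - 4931 = (22572 + (39/2)*(-1/21)) - 4931 = (22572 - 13/14) - 4931 = 315995/14 - 4931 = 246961/14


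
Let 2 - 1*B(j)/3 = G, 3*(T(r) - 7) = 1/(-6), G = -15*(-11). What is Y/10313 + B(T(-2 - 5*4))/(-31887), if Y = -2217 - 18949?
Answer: -223292395/109616877 ≈ -2.0370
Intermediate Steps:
Y = -21166
G = 165
T(r) = 125/18 (T(r) = 7 + (1/3)/(-6) = 7 + (1/3)*(-1/6) = 7 - 1/18 = 125/18)
B(j) = -489 (B(j) = 6 - 3*165 = 6 - 495 = -489)
Y/10313 + B(T(-2 - 5*4))/(-31887) = -21166/10313 - 489/(-31887) = -21166*1/10313 - 489*(-1/31887) = -21166/10313 + 163/10629 = -223292395/109616877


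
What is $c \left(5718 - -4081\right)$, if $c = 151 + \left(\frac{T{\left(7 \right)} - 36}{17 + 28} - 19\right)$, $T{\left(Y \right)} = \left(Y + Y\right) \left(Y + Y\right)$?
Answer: $\frac{11954780}{9} \approx 1.3283 \cdot 10^{6}$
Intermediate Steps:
$T{\left(Y \right)} = 4 Y^{2}$ ($T{\left(Y \right)} = 2 Y 2 Y = 4 Y^{2}$)
$c = \frac{1220}{9}$ ($c = 151 - \left(19 - \frac{4 \cdot 7^{2} - 36}{17 + 28}\right) = 151 - \left(19 - \frac{4 \cdot 49 - 36}{45}\right) = 151 - \left(19 - \left(196 - 36\right) \frac{1}{45}\right) = 151 + \left(160 \cdot \frac{1}{45} - 19\right) = 151 + \left(\frac{32}{9} - 19\right) = 151 - \frac{139}{9} = \frac{1220}{9} \approx 135.56$)
$c \left(5718 - -4081\right) = \frac{1220 \left(5718 - -4081\right)}{9} = \frac{1220 \left(5718 + 4081\right)}{9} = \frac{1220}{9} \cdot 9799 = \frac{11954780}{9}$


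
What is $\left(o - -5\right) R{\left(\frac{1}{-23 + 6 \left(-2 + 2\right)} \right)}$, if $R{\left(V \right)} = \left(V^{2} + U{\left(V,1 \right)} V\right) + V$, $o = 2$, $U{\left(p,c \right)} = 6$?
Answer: $- \frac{1120}{529} \approx -2.1172$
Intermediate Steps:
$R{\left(V \right)} = V^{2} + 7 V$ ($R{\left(V \right)} = \left(V^{2} + 6 V\right) + V = V^{2} + 7 V$)
$\left(o - -5\right) R{\left(\frac{1}{-23 + 6 \left(-2 + 2\right)} \right)} = \left(2 - -5\right) \frac{7 + \frac{1}{-23 + 6 \left(-2 + 2\right)}}{-23 + 6 \left(-2 + 2\right)} = \left(2 + 5\right) \frac{7 + \frac{1}{-23 + 6 \cdot 0}}{-23 + 6 \cdot 0} = 7 \frac{7 + \frac{1}{-23 + 0}}{-23 + 0} = 7 \frac{7 + \frac{1}{-23}}{-23} = 7 \left(- \frac{7 - \frac{1}{23}}{23}\right) = 7 \left(\left(- \frac{1}{23}\right) \frac{160}{23}\right) = 7 \left(- \frac{160}{529}\right) = - \frac{1120}{529}$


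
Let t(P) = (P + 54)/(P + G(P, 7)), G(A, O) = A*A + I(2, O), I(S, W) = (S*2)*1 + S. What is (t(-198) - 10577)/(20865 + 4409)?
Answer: -34385839/82165774 ≈ -0.41849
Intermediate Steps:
I(S, W) = 3*S (I(S, W) = (2*S)*1 + S = 2*S + S = 3*S)
G(A, O) = 6 + A**2 (G(A, O) = A*A + 3*2 = A**2 + 6 = 6 + A**2)
t(P) = (54 + P)/(6 + P + P**2) (t(P) = (P + 54)/(P + (6 + P**2)) = (54 + P)/(6 + P + P**2))
(t(-198) - 10577)/(20865 + 4409) = ((54 - 198)/(6 - 198 + (-198)**2) - 10577)/(20865 + 4409) = (-144/(6 - 198 + 39204) - 10577)/25274 = (-144/39012 - 10577)*(1/25274) = ((1/39012)*(-144) - 10577)*(1/25274) = (-12/3251 - 10577)*(1/25274) = -34385839/3251*1/25274 = -34385839/82165774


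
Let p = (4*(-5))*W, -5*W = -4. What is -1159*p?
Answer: 18544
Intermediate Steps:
W = 4/5 (W = -1/5*(-4) = 4/5 ≈ 0.80000)
p = -16 (p = (4*(-5))*(4/5) = -20*4/5 = -16)
-1159*p = -1159*(-16) = 18544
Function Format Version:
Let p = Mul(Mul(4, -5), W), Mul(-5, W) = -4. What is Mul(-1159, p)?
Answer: 18544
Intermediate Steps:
W = Rational(4, 5) (W = Mul(Rational(-1, 5), -4) = Rational(4, 5) ≈ 0.80000)
p = -16 (p = Mul(Mul(4, -5), Rational(4, 5)) = Mul(-20, Rational(4, 5)) = -16)
Mul(-1159, p) = Mul(-1159, -16) = 18544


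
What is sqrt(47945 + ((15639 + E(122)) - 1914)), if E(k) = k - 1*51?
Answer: sqrt(61741) ≈ 248.48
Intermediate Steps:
E(k) = -51 + k (E(k) = k - 51 = -51 + k)
sqrt(47945 + ((15639 + E(122)) - 1914)) = sqrt(47945 + ((15639 + (-51 + 122)) - 1914)) = sqrt(47945 + ((15639 + 71) - 1914)) = sqrt(47945 + (15710 - 1914)) = sqrt(47945 + 13796) = sqrt(61741)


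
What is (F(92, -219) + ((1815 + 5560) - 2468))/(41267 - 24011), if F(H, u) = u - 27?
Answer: 4661/17256 ≈ 0.27011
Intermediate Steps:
F(H, u) = -27 + u
(F(92, -219) + ((1815 + 5560) - 2468))/(41267 - 24011) = ((-27 - 219) + ((1815 + 5560) - 2468))/(41267 - 24011) = (-246 + (7375 - 2468))/17256 = (-246 + 4907)*(1/17256) = 4661*(1/17256) = 4661/17256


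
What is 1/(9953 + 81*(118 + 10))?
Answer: 1/20321 ≈ 4.9210e-5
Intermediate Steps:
1/(9953 + 81*(118 + 10)) = 1/(9953 + 81*128) = 1/(9953 + 10368) = 1/20321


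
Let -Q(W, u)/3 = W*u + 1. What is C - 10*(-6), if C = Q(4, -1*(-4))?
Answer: 9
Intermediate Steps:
Q(W, u) = -3 - 3*W*u (Q(W, u) = -3*(W*u + 1) = -3*(1 + W*u) = -3 - 3*W*u)
C = -51 (C = -3 - 3*4*(-1*(-4)) = -3 - 3*4*4 = -3 - 48 = -51)
C - 10*(-6) = -51 - 10*(-6) = -51 + 60 = 9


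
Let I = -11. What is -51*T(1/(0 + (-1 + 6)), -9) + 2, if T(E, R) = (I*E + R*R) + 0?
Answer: -20084/5 ≈ -4016.8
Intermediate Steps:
T(E, R) = R² - 11*E (T(E, R) = (-11*E + R*R) + 0 = (-11*E + R²) + 0 = (R² - 11*E) + 0 = R² - 11*E)
-51*T(1/(0 + (-1 + 6)), -9) + 2 = -51*((-9)² - 11/(0 + (-1 + 6))) + 2 = -51*(81 - 11/(0 + 5)) + 2 = -51*(81 - 11/5) + 2 = -51*394/5 + 2 = -20094/5 + 2 = -20084/5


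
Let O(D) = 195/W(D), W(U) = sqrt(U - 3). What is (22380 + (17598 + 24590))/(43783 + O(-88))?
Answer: 4947216302/3354665137 + 242130*I*sqrt(91)/3354665137 ≈ 1.4747 + 0.00068853*I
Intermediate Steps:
W(U) = sqrt(-3 + U)
O(D) = 195/sqrt(-3 + D) (O(D) = 195/(sqrt(-3 + D)) = 195/sqrt(-3 + D))
(22380 + (17598 + 24590))/(43783 + O(-88)) = (22380 + (17598 + 24590))/(43783 + 195/sqrt(-3 - 88)) = (22380 + 42188)/(43783 + 195/sqrt(-91)) = 64568/(43783 + 195*(-I*sqrt(91)/91)) = 64568/(43783 - 15*I*sqrt(91)/7)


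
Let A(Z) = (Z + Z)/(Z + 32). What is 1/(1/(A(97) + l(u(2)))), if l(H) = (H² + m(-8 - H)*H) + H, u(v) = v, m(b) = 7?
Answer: 2774/129 ≈ 21.504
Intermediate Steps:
l(H) = H² + 8*H (l(H) = (H² + 7*H) + H = H² + 8*H)
A(Z) = 2*Z/(32 + Z) (A(Z) = (2*Z)/(32 + Z) = 2*Z/(32 + Z))
1/(1/(A(97) + l(u(2)))) = 1/(1/(2*97/(32 + 97) + 2*(8 + 2))) = 1/(1/(2*97/129 + 2*10)) = 1/(1/(2*97*(1/129) + 20)) = 1/(1/(194/129 + 20)) = 1/(1/(2774/129)) = 1/(129/2774) = 2774/129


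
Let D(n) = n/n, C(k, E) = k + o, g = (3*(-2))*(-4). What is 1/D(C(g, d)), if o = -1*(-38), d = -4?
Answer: 1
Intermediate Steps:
o = 38
g = 24 (g = -6*(-4) = 24)
C(k, E) = 38 + k (C(k, E) = k + 38 = 38 + k)
D(n) = 1
1/D(C(g, d)) = 1/1 = 1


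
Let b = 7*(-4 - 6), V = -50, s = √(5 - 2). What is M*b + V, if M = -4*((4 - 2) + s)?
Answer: 510 + 280*√3 ≈ 994.97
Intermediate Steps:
s = √3 ≈ 1.7320
M = -8 - 4*√3 (M = -4*((4 - 2) + √3) = -4*(2 + √3) = -8 - 4*√3 ≈ -14.928)
b = -70 (b = 7*(-10) = -70)
M*b + V = (-8 - 4*√3)*(-70) - 50 = (560 + 280*√3) - 50 = 510 + 280*√3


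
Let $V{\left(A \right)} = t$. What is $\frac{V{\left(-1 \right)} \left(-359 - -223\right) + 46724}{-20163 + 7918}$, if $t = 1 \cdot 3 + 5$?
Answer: $- \frac{45636}{12245} \approx -3.7269$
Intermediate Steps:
$t = 8$ ($t = 3 + 5 = 8$)
$V{\left(A \right)} = 8$
$\frac{V{\left(-1 \right)} \left(-359 - -223\right) + 46724}{-20163 + 7918} = \frac{8 \left(-359 - -223\right) + 46724}{-20163 + 7918} = \frac{8 \left(-359 + 223\right) + 46724}{-12245} = \left(8 \left(-136\right) + 46724\right) \left(- \frac{1}{12245}\right) = \left(-1088 + 46724\right) \left(- \frac{1}{12245}\right) = 45636 \left(- \frac{1}{12245}\right) = - \frac{45636}{12245}$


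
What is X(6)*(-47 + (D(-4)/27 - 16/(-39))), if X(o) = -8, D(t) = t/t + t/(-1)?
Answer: 130304/351 ≈ 371.24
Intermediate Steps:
D(t) = 1 - t (D(t) = 1 + t*(-1) = 1 - t)
X(6)*(-47 + (D(-4)/27 - 16/(-39))) = -8*(-47 + ((1 - 1*(-4))/27 - 16/(-39))) = -8*(-47 + ((1 + 4)*(1/27) - 16*(-1/39))) = -8*(-47 + (5*(1/27) + 16/39)) = -8*(-47 + (5/27 + 16/39)) = -8*(-47 + 209/351) = -8*(-16288/351) = 130304/351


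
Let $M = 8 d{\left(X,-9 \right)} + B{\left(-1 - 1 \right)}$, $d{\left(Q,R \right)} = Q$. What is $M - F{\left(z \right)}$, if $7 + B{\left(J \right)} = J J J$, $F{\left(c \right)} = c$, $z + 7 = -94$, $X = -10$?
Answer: $6$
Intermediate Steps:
$z = -101$ ($z = -7 - 94 = -101$)
$B{\left(J \right)} = -7 + J^{3}$ ($B{\left(J \right)} = -7 + J J J = -7 + J^{2} J = -7 + J^{3}$)
$M = -95$ ($M = 8 \left(-10\right) + \left(-7 + \left(-1 - 1\right)^{3}\right) = -80 + \left(-7 + \left(-2\right)^{3}\right) = -80 - 15 = -95$)
$M - F{\left(z \right)} = -95 - -101 = -95 + 101 = 6$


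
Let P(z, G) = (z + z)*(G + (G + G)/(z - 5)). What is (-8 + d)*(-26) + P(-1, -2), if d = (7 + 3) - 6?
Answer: 320/3 ≈ 106.67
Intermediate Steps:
d = 4 (d = 10 - 6 = 4)
P(z, G) = 2*z*(G + 2*G/(-5 + z)) (P(z, G) = (2*z)*(G + (2*G)/(-5 + z)) = (2*z)*(G + 2*G/(-5 + z)) = 2*z*(G + 2*G/(-5 + z)))
(-8 + d)*(-26) + P(-1, -2) = (-8 + 4)*(-26) + 2*(-2)*(-1)*(-3 - 1)/(-5 - 1) = -4*(-26) + 2*(-2)*(-1)*(-4)/(-6) = 104 + 2*(-2)*(-1)*(-⅙)*(-4) = 104 + 8/3 = 320/3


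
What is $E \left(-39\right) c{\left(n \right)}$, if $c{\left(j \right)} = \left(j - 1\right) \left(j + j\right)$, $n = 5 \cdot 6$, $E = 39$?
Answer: $-2646540$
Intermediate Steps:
$n = 30$
$c{\left(j \right)} = 2 j \left(-1 + j\right)$ ($c{\left(j \right)} = \left(-1 + j\right) 2 j = 2 j \left(-1 + j\right)$)
$E \left(-39\right) c{\left(n \right)} = 39 \left(-39\right) 2 \cdot 30 \left(-1 + 30\right) = - 1521 \cdot 2 \cdot 30 \cdot 29 = \left(-1521\right) 1740 = -2646540$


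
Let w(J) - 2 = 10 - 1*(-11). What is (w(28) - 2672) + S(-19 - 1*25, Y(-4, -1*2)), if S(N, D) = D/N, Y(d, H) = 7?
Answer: -116563/44 ≈ -2649.2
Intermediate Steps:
w(J) = 23 (w(J) = 2 + (10 - 1*(-11)) = 2 + (10 + 11) = 2 + 21 = 23)
(w(28) - 2672) + S(-19 - 1*25, Y(-4, -1*2)) = (23 - 2672) + 7/(-19 - 1*25) = -2649 + 7/(-19 - 25) = -2649 + 7/(-44) = -2649 + 7*(-1/44) = -2649 - 7/44 = -116563/44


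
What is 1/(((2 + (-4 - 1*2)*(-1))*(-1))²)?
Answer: 1/64 ≈ 0.015625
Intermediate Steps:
1/(((2 + (-4 - 1*2)*(-1))*(-1))²) = 1/(((2 + (-4 - 2)*(-1))*(-1))²) = 1/(((2 - 6*(-1))*(-1))²) = 1/(((2 + 6)*(-1))²) = 1/((8*(-1))²) = 1/((-8)²) = 1/64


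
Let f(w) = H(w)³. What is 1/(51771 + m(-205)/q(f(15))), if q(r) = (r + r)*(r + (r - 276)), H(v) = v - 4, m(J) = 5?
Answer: 6351532/328825163177 ≈ 1.9316e-5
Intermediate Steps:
H(v) = -4 + v
f(w) = (-4 + w)³
q(r) = 2*r*(-276 + 2*r) (q(r) = (2*r)*(r + (-276 + r)) = (2*r)*(-276 + 2*r) = 2*r*(-276 + 2*r))
1/(51771 + m(-205)/q(f(15))) = 1/(51771 + 5/((4*(-4 + 15)³*(-138 + (-4 + 15)³)))) = 1/(51771 + 5/((4*11³*(-138 + 11³)))) = 1/(51771 + 5/((4*1331*(-138 + 1331)))) = 1/(51771 + 5/((4*1331*1193))) = 1/(51771 + 5/6351532) = 1/(328825163177/6351532) = 6351532/328825163177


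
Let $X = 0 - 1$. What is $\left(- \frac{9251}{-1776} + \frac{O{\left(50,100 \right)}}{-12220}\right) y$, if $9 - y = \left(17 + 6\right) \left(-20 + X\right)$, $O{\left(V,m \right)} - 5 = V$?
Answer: $\frac{231546557}{90428} \approx 2560.6$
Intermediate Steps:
$O{\left(V,m \right)} = 5 + V$
$X = -1$
$y = 492$ ($y = 9 - \left(17 + 6\right) \left(-20 - 1\right) = 9 - 23 \left(-21\right) = 9 - -483 = 9 + 483 = 492$)
$\left(- \frac{9251}{-1776} + \frac{O{\left(50,100 \right)}}{-12220}\right) y = \left(- \frac{9251}{-1776} + \frac{5 + 50}{-12220}\right) 492 = \left(\left(-9251\right) \left(- \frac{1}{1776}\right) + 55 \left(- \frac{1}{12220}\right)\right) 492 = \left(\frac{9251}{1776} - \frac{11}{2444}\right) 492 = \frac{5647477}{1085136} \cdot 492 = \frac{231546557}{90428}$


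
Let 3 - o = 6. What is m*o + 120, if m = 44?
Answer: -12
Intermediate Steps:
o = -3 (o = 3 - 1*6 = 3 - 6 = -3)
m*o + 120 = 44*(-3) + 120 = -132 + 120 = -12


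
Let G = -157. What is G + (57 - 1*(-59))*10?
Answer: 1003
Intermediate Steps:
G + (57 - 1*(-59))*10 = -157 + (57 - 1*(-59))*10 = -157 + (57 + 59)*10 = -157 + 116*10 = -157 + 1160 = 1003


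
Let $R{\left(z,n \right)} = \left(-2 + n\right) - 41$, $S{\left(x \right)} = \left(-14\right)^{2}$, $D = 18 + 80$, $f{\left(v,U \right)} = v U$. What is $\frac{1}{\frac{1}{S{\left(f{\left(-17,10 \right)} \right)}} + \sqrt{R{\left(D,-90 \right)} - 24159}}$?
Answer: $\frac{196}{933201473} - \frac{76832 i \sqrt{6073}}{933201473} \approx 2.1003 \cdot 10^{-7} - 0.0064161 i$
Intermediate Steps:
$f{\left(v,U \right)} = U v$
$D = 98$
$S{\left(x \right)} = 196$
$R{\left(z,n \right)} = -43 + n$
$\frac{1}{\frac{1}{S{\left(f{\left(-17,10 \right)} \right)}} + \sqrt{R{\left(D,-90 \right)} - 24159}} = \frac{1}{\frac{1}{196} + \sqrt{\left(-43 - 90\right) - 24159}} = \frac{1}{\frac{1}{196} + \sqrt{-133 - 24159}} = \frac{1}{\frac{1}{196} + \sqrt{-24292}} = \frac{1}{\frac{1}{196} + 2 i \sqrt{6073}}$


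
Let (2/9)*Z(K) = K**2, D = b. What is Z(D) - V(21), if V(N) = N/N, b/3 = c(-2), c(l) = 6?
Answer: 1457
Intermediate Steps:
b = 18 (b = 3*6 = 18)
D = 18
V(N) = 1
Z(K) = 9*K**2/2
Z(D) - V(21) = (9/2)*18**2 - 1*1 = (9/2)*324 - 1 = 1458 - 1 = 1457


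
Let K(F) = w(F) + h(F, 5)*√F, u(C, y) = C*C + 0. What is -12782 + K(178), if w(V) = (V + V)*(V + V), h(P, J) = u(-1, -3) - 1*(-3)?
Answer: 113954 + 4*√178 ≈ 1.1401e+5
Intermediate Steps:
u(C, y) = C² (u(C, y) = C² + 0 = C²)
h(P, J) = 4 (h(P, J) = (-1)² - 1*(-3) = 1 + 3 = 4)
w(V) = 4*V² (w(V) = (2*V)*(2*V) = 4*V²)
K(F) = 4*√F + 4*F² (K(F) = 4*F² + 4*√F = 4*√F + 4*F²)
-12782 + K(178) = -12782 + (4*√178 + 4*178²) = -12782 + (4*√178 + 4*31684) = -12782 + (4*√178 + 126736) = -12782 + (126736 + 4*√178) = 113954 + 4*√178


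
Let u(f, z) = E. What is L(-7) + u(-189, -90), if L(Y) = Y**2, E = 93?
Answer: 142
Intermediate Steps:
u(f, z) = 93
L(-7) + u(-189, -90) = (-7)**2 + 93 = 49 + 93 = 142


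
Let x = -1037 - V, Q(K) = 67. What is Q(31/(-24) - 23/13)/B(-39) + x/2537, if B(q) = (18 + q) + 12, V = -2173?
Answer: -159755/22833 ≈ -6.9967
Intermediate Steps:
B(q) = 30 + q
x = 1136 (x = -1037 - 1*(-2173) = -1037 + 2173 = 1136)
Q(31/(-24) - 23/13)/B(-39) + x/2537 = 67/(30 - 39) + 1136/2537 = 67/(-9) + 1136*(1/2537) = 67*(-⅑) + 1136/2537 = -67/9 + 1136/2537 = -159755/22833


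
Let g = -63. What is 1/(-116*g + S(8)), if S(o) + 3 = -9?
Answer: 1/7296 ≈ 0.00013706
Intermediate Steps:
S(o) = -12 (S(o) = -3 - 9 = -12)
1/(-116*g + S(8)) = 1/(-116*(-63) - 12) = 1/(7308 - 12) = 1/7296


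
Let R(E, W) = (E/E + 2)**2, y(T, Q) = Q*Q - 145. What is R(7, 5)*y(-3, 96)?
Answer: 81639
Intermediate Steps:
y(T, Q) = -145 + Q**2 (y(T, Q) = Q**2 - 145 = -145 + Q**2)
R(E, W) = 9 (R(E, W) = (1 + 2)**2 = 3**2 = 9)
R(7, 5)*y(-3, 96) = 9*(-145 + 96**2) = 9*(-145 + 9216) = 9*9071 = 81639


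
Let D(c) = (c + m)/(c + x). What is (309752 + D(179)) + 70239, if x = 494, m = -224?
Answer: 255733898/673 ≈ 3.7999e+5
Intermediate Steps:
D(c) = (-224 + c)/(494 + c) (D(c) = (c - 224)/(c + 494) = (-224 + c)/(494 + c))
(309752 + D(179)) + 70239 = (309752 + (-224 + 179)/(494 + 179)) + 70239 = (309752 - 45/673) + 70239 = 208463051/673 + 70239 = 255733898/673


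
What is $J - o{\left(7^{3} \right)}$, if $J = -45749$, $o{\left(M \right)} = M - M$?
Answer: $-45749$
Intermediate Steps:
$o{\left(M \right)} = 0$
$J - o{\left(7^{3} \right)} = -45749 - 0 = -45749 + 0 = -45749$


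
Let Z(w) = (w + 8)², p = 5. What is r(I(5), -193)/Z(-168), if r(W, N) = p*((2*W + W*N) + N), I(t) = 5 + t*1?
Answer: -2103/5120 ≈ -0.41074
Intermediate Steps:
Z(w) = (8 + w)²
I(t) = 5 + t
r(W, N) = 5*N + 10*W + 5*N*W (r(W, N) = 5*((2*W + W*N) + N) = 5*((2*W + N*W) + N) = 5*(N + 2*W + N*W) = 5*N + 10*W + 5*N*W)
r(I(5), -193)/Z(-168) = (5*(-193) + 10*(5 + 5) + 5*(-193)*(5 + 5))/((8 - 168)²) = (-965 + 10*10 + 5*(-193)*10)/((-160)²) = (-965 + 100 - 9650)/25600 = -10515*1/25600 = -2103/5120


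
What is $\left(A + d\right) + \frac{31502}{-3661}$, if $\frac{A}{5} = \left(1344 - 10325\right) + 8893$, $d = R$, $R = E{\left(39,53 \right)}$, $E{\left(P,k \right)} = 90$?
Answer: $- \frac{1312852}{3661} \approx -358.6$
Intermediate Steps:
$R = 90$
$d = 90$
$A = -440$ ($A = 5 \left(\left(1344 - 10325\right) + 8893\right) = 5 \left(-8981 + 8893\right) = 5 \left(-88\right) = -440$)
$\left(A + d\right) + \frac{31502}{-3661} = \left(-440 + 90\right) + \frac{31502}{-3661} = -350 + 31502 \left(- \frac{1}{3661}\right) = -350 - \frac{31502}{3661} = - \frac{1312852}{3661}$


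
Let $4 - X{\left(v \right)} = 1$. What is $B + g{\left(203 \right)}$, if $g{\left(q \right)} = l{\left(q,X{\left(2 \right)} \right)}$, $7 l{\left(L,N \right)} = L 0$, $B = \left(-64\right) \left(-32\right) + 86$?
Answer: $2134$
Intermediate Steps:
$X{\left(v \right)} = 3$ ($X{\left(v \right)} = 4 - 1 = 3$)
$B = 2134$ ($B = 2048 + 86 = 2134$)
$l{\left(L,N \right)} = 0$ ($l{\left(L,N \right)} = \frac{L 0}{7} = \frac{1}{7} \cdot 0 = 0$)
$g{\left(q \right)} = 0$
$B + g{\left(203 \right)} = 2134 + 0 = 2134$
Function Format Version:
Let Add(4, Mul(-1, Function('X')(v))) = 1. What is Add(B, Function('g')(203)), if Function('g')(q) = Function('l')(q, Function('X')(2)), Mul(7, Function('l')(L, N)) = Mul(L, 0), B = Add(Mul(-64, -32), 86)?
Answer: 2134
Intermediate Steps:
Function('X')(v) = 3 (Function('X')(v) = Add(4, Mul(-1, 1)) = Add(4, -1) = 3)
B = 2134 (B = Add(2048, 86) = 2134)
Function('l')(L, N) = 0 (Function('l')(L, N) = Mul(Rational(1, 7), Mul(L, 0)) = Mul(Rational(1, 7), 0) = 0)
Function('g')(q) = 0
Add(B, Function('g')(203)) = Add(2134, 0) = 2134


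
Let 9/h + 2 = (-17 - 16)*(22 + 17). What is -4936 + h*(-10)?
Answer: -6362414/1289 ≈ -4935.9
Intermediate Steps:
h = -9/1289 (h = 9/(-2 + (-17 - 16)*(22 + 17)) = 9/(-2 - 33*39) = 9/(-2 - 1287) = 9/(-1289) = 9*(-1/1289) = -9/1289 ≈ -0.0069822)
-4936 + h*(-10) = -4936 - 9/1289*(-10) = -4936 + 90/1289 = -6362414/1289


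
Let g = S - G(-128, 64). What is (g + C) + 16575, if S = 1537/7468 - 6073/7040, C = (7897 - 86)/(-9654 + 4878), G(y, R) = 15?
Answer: 129924639293953/7846776960 ≈ 16558.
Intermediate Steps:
C = -7811/4776 (C = 7811/(-4776) = 7811*(-1/4776) = -7811/4776 ≈ -1.6355)
S = -8633171/13143680 (S = 1537*(1/7468) - 6073*1/7040 = 1537/7468 - 6073/7040 = -8633171/13143680 ≈ -0.65683)
g = -205788371/13143680 (g = -8633171/13143680 - 1*15 = -8633171/13143680 - 15 = -205788371/13143680 ≈ -15.657)
(g + C) + 16575 = (-205788371/13143680 - 7811/4776) + 16575 = -135688818047/7846776960 + 16575 = 129924639293953/7846776960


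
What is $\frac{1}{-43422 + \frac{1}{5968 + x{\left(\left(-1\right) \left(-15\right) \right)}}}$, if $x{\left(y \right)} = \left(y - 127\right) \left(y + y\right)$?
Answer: $- \frac{2608}{113244575} \approx -2.303 \cdot 10^{-5}$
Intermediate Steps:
$x{\left(y \right)} = 2 y \left(-127 + y\right)$ ($x{\left(y \right)} = \left(-127 + y\right) 2 y = 2 y \left(-127 + y\right)$)
$\frac{1}{-43422 + \frac{1}{5968 + x{\left(\left(-1\right) \left(-15\right) \right)}}} = \frac{1}{-43422 + \frac{1}{5968 + 2 \left(\left(-1\right) \left(-15\right)\right) \left(-127 - -15\right)}} = \frac{1}{-43422 + \frac{1}{5968 + 2 \cdot 15 \left(-127 + 15\right)}} = \frac{1}{-43422 + \frac{1}{5968 + 2 \cdot 15 \left(-112\right)}} = \frac{1}{-43422 + \frac{1}{5968 - 3360}} = \frac{1}{-43422 + \frac{1}{2608}} = \frac{1}{- \frac{113244575}{2608}} = - \frac{2608}{113244575}$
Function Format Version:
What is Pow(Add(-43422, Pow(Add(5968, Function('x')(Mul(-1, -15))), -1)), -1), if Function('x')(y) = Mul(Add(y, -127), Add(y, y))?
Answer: Rational(-2608, 113244575) ≈ -2.3030e-5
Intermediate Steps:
Function('x')(y) = Mul(2, y, Add(-127, y)) (Function('x')(y) = Mul(Add(-127, y), Mul(2, y)) = Mul(2, y, Add(-127, y)))
Pow(Add(-43422, Pow(Add(5968, Function('x')(Mul(-1, -15))), -1)), -1) = Pow(Add(-43422, Pow(Add(5968, Mul(2, Mul(-1, -15), Add(-127, Mul(-1, -15)))), -1)), -1) = Pow(Add(-43422, Pow(Add(5968, Mul(2, 15, Add(-127, 15))), -1)), -1) = Pow(Add(-43422, Pow(Add(5968, Mul(2, 15, -112)), -1)), -1) = Pow(Add(-43422, Pow(Add(5968, -3360), -1)), -1) = Pow(Add(-43422, Pow(2608, -1)), -1) = Pow(Add(-43422, Rational(1, 2608)), -1) = Pow(Rational(-113244575, 2608), -1) = Rational(-2608, 113244575)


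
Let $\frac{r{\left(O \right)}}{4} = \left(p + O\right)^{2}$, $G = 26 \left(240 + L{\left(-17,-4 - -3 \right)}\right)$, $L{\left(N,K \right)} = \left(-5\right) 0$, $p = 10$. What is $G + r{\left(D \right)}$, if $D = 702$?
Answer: $2034016$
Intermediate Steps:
$L{\left(N,K \right)} = 0$
$G = 6240$ ($G = 26 \left(240 + 0\right) = 26 \cdot 240 = 6240$)
$r{\left(O \right)} = 4 \left(10 + O\right)^{2}$
$G + r{\left(D \right)} = 6240 + 4 \left(10 + 702\right)^{2} = 6240 + 4 \cdot 712^{2} = 6240 + 4 \cdot 506944 = 6240 + 2027776 = 2034016$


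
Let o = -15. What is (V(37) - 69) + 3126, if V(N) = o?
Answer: 3042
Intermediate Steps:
V(N) = -15
(V(37) - 69) + 3126 = (-15 - 69) + 3126 = -84 + 3126 = 3042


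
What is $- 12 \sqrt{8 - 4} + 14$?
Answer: $-10$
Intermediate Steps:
$- 12 \sqrt{8 - 4} + 14 = - 12 \sqrt{4} + 14 = \left(-12\right) 2 + 14 = -24 + 14 = -10$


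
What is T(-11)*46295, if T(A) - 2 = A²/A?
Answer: -416655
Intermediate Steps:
T(A) = 2 + A (T(A) = 2 + A²/A = 2 + A)
T(-11)*46295 = (2 - 11)*46295 = -9*46295 = -416655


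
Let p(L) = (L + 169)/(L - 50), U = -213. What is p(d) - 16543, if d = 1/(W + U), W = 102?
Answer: -91848951/5551 ≈ -16546.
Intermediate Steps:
d = -1/111 (d = 1/(102 - 213) = 1/(-111) = -1/111 ≈ -0.0090090)
p(L) = (169 + L)/(-50 + L)
p(d) - 16543 = (169 - 1/111)/(-50 - 1/111) - 16543 = (18758/111)/(-5551/111) - 16543 = -111/5551*18758/111 - 16543 = -18758/5551 - 16543 = -91848951/5551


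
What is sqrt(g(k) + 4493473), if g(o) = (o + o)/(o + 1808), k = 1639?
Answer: sqrt(5932288803547)/1149 ≈ 2119.8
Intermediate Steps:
g(o) = 2*o/(1808 + o) (g(o) = (2*o)/(1808 + o) = 2*o/(1808 + o))
sqrt(g(k) + 4493473) = sqrt(2*1639/(1808 + 1639) + 4493473) = sqrt(2*1639/3447 + 4493473) = sqrt(2*1639*(1/3447) + 4493473) = sqrt(3278/3447 + 4493473) = sqrt(15489004709/3447) = sqrt(5932288803547)/1149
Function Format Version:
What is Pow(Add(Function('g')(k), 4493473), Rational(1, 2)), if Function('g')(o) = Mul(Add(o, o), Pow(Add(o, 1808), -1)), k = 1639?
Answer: Mul(Rational(1, 1149), Pow(5932288803547, Rational(1, 2))) ≈ 2119.8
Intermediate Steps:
Function('g')(o) = Mul(2, o, Pow(Add(1808, o), -1)) (Function('g')(o) = Mul(Mul(2, o), Pow(Add(1808, o), -1)) = Mul(2, o, Pow(Add(1808, o), -1)))
Pow(Add(Function('g')(k), 4493473), Rational(1, 2)) = Pow(Add(Mul(2, 1639, Pow(Add(1808, 1639), -1)), 4493473), Rational(1, 2)) = Pow(Add(Mul(2, 1639, Pow(3447, -1)), 4493473), Rational(1, 2)) = Pow(Add(Mul(2, 1639, Rational(1, 3447)), 4493473), Rational(1, 2)) = Pow(Add(Rational(3278, 3447), 4493473), Rational(1, 2)) = Pow(Rational(15489004709, 3447), Rational(1, 2)) = Mul(Rational(1, 1149), Pow(5932288803547, Rational(1, 2)))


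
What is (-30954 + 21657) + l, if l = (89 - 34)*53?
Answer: -6382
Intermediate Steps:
l = 2915 (l = 55*53 = 2915)
(-30954 + 21657) + l = (-30954 + 21657) + 2915 = -9297 + 2915 = -6382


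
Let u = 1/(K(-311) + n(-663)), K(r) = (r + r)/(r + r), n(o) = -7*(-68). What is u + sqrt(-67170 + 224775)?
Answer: 1/477 + sqrt(157605) ≈ 397.00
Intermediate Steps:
n(o) = 476
K(r) = 1 (K(r) = (2*r)/((2*r)) = (2*r)*(1/(2*r)) = 1)
u = 1/477 (u = 1/(1 + 476) = 1/477 ≈ 0.0020964)
u + sqrt(-67170 + 224775) = 1/477 + sqrt(-67170 + 224775) = 1/477 + sqrt(157605)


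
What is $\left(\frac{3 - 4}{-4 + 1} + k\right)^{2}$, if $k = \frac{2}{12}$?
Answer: $\frac{1}{4} \approx 0.25$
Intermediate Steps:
$k = \frac{1}{6}$ ($k = 2 \cdot \frac{1}{12} = \frac{1}{6} \approx 0.16667$)
$\left(\frac{3 - 4}{-4 + 1} + k\right)^{2} = \left(\frac{3 - 4}{-4 + 1} + \frac{1}{6}\right)^{2} = \left(- \frac{1}{-3} + \frac{1}{6}\right)^{2} = \left(\left(-1\right) \left(- \frac{1}{3}\right) + \frac{1}{6}\right)^{2} = \left(\frac{1}{3} + \frac{1}{6}\right)^{2} = \left(\frac{1}{2}\right)^{2} = \frac{1}{4}$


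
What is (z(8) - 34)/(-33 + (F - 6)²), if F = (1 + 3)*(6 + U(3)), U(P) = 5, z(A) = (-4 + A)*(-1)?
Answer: -38/1411 ≈ -0.026931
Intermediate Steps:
z(A) = 4 - A
F = 44 (F = (1 + 3)*(6 + 5) = 4*11 = 44)
(z(8) - 34)/(-33 + (F - 6)²) = ((4 - 1*8) - 34)/(-33 + (44 - 6)²) = ((4 - 8) - 34)/(-33 + 38²) = (-4 - 34)/(-33 + 1444) = -38/1411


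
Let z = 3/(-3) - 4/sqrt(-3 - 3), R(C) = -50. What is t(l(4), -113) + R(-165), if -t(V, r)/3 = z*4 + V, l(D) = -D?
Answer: -26 - 8*I*sqrt(6) ≈ -26.0 - 19.596*I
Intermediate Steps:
z = -1 + 2*I*sqrt(6)/3 (z = 3*(-1/3) - 4*(-I*sqrt(6)/6) = -1 - 4*(-I*sqrt(6)/6) = -1 - (-2)*I*sqrt(6)/3 = -1 + 2*I*sqrt(6)/3 ≈ -1.0 + 1.633*I)
t(V, r) = 12 - 3*V - 8*I*sqrt(6) (t(V, r) = -3*((-1 + 2*I*sqrt(6)/3)*4 + V) = -3*((-4 + 8*I*sqrt(6)/3) + V) = -3*(-4 + V + 8*I*sqrt(6)/3) = 12 - 3*V - 8*I*sqrt(6))
t(l(4), -113) + R(-165) = (12 - (-3)*4 - 8*I*sqrt(6)) - 50 = (12 - 3*(-4) - 8*I*sqrt(6)) - 50 = (12 + 12 - 8*I*sqrt(6)) - 50 = (24 - 8*I*sqrt(6)) - 50 = -26 - 8*I*sqrt(6)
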